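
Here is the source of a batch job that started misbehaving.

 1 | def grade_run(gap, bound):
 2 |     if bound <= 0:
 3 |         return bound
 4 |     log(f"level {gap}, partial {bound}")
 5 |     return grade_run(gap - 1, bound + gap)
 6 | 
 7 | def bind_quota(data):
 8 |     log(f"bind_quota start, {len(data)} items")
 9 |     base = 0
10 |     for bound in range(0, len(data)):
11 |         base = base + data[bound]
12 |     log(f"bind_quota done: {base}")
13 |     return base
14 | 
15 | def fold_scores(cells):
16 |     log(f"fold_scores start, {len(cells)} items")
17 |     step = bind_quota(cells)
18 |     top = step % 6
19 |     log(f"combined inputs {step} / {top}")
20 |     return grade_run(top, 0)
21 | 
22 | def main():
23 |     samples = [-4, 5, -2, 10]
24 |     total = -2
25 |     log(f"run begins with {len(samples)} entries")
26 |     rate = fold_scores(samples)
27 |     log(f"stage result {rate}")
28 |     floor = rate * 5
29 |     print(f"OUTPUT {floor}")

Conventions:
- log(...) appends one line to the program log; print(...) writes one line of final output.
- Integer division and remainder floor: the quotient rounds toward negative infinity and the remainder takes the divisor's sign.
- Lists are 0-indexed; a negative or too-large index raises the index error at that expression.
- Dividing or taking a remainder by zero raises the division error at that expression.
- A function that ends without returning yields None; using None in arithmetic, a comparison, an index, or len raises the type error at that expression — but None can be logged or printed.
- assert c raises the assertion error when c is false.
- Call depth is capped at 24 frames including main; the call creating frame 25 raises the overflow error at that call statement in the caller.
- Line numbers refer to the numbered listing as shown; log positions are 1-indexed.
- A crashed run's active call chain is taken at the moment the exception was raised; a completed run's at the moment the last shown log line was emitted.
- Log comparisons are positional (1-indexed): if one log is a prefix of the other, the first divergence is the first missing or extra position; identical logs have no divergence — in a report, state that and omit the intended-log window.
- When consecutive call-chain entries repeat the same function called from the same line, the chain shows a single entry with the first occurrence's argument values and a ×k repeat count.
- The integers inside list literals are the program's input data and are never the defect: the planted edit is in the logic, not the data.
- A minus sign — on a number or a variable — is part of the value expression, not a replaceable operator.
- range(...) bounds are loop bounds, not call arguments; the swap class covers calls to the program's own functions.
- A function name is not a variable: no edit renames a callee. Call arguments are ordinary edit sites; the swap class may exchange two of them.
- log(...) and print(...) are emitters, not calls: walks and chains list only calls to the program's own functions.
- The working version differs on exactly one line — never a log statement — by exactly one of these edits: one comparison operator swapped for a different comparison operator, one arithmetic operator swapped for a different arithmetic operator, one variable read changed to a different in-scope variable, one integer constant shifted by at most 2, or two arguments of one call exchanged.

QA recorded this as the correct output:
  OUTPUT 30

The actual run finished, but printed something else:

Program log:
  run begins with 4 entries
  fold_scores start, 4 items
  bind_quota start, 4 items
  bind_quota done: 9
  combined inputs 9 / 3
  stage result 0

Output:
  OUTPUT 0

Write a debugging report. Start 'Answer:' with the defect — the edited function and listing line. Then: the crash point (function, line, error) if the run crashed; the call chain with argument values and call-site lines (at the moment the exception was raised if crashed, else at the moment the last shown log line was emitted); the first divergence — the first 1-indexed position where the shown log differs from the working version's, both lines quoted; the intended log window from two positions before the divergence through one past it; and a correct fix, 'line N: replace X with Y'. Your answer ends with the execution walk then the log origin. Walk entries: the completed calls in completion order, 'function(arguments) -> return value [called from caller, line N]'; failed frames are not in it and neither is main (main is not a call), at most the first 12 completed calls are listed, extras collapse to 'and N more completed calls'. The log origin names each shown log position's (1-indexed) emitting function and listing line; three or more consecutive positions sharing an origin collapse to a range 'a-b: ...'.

Answer: the defect is in grade_run at line 2.
Key observation: The earliest visible damage is log position 6 — 'stage result 0' rather than the intended 'level 3, partial 0'.
Call chain: main.
First divergence: position 6; shown 'stage result 0' vs intended 'level 3, partial 0'.
Intended log window:
  4: bind_quota done: 9
  5: combined inputs 9 / 3
  6: level 3, partial 0
  7: level 2, partial 3
Execution walk:
  bind_quota([-4, 5, -2, 10]) -> 9  [called from fold_scores, line 17]
  grade_run(3, 0) -> 0  [called from fold_scores, line 20]
  fold_scores([-4, 5, -2, 10]) -> 0  [called from main, line 26]
Log line origins:
  1: emitted by main (line 25)
  2: emitted by fold_scores (line 16)
  3: emitted by bind_quota (line 8)
  4: emitted by bind_quota (line 12)
  5: emitted by fold_scores (line 19)
  6: emitted by main (line 27)
A correct fix: line 2: replace `bound` with `gap`.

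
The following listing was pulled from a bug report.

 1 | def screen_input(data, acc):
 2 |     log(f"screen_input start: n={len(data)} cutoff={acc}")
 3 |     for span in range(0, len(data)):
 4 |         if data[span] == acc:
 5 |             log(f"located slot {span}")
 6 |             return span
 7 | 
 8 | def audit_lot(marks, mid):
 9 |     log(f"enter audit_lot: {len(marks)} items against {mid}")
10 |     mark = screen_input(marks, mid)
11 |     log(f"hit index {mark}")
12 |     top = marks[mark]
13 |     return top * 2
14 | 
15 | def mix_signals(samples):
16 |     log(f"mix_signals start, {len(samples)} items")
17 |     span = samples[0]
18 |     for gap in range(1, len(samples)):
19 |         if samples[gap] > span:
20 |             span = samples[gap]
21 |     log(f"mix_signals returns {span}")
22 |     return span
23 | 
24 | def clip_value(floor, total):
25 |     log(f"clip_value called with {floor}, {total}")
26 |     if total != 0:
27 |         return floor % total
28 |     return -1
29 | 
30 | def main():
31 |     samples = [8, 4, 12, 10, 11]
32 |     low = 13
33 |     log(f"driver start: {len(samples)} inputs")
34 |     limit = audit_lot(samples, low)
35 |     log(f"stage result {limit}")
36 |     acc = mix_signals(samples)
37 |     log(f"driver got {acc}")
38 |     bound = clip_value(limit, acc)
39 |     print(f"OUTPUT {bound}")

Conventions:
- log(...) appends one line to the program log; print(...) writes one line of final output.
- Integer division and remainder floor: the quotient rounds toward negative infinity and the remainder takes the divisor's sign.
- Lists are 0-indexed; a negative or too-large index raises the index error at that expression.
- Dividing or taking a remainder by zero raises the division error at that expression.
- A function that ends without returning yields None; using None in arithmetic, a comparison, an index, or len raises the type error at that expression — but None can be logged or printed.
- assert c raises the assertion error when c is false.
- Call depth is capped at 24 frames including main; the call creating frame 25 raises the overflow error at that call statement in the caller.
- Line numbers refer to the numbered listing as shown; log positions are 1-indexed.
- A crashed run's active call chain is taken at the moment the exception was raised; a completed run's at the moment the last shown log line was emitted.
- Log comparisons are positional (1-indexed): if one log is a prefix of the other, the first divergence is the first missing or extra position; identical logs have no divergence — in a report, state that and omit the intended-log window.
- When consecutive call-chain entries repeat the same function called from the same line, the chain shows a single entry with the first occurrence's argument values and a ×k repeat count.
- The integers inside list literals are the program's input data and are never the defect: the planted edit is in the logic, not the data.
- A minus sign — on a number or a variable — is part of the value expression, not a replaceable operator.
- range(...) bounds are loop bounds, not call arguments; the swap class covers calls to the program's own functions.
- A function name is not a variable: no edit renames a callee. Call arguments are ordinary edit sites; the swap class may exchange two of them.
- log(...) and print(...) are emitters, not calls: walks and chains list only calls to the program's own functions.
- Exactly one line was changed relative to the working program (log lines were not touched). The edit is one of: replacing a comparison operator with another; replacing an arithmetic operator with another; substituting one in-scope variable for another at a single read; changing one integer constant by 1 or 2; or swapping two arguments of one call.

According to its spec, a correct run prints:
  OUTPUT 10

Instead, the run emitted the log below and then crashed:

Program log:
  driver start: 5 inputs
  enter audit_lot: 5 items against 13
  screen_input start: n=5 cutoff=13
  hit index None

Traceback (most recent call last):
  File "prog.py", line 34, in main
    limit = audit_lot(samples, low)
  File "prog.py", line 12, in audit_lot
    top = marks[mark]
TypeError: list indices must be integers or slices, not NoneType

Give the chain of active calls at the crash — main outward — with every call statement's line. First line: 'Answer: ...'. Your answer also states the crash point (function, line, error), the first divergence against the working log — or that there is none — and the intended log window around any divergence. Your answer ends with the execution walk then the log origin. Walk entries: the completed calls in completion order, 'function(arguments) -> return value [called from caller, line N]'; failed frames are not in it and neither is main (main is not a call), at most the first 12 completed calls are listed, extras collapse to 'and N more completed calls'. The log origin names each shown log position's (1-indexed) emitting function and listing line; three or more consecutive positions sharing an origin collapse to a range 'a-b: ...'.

Answer: main -> audit_lot (called at line 34).
Key observation: Log line 2 is where behavior first shows: 'enter audit_lot: 5 items against 13' appears instead of 'enter audit_lot: 5 items against 11'.
Crash: audit_lot, line 12, TypeError.
First divergence: position 2 — the shown line 'enter audit_lot: 5 items against 13' should read 'enter audit_lot: 5 items against 11'.
Intended log window:
  1: driver start: 5 inputs
  2: enter audit_lot: 5 items against 11
  3: screen_input start: n=5 cutoff=11
Execution walk:
  screen_input([8, 4, 12, 10, 11], 13) -> None  [called from audit_lot, line 10]
Log origins:
  1: emitted by main (line 33)
  2: emitted by audit_lot (line 9)
  3: emitted by screen_input (line 2)
  4: emitted by audit_lot (line 11)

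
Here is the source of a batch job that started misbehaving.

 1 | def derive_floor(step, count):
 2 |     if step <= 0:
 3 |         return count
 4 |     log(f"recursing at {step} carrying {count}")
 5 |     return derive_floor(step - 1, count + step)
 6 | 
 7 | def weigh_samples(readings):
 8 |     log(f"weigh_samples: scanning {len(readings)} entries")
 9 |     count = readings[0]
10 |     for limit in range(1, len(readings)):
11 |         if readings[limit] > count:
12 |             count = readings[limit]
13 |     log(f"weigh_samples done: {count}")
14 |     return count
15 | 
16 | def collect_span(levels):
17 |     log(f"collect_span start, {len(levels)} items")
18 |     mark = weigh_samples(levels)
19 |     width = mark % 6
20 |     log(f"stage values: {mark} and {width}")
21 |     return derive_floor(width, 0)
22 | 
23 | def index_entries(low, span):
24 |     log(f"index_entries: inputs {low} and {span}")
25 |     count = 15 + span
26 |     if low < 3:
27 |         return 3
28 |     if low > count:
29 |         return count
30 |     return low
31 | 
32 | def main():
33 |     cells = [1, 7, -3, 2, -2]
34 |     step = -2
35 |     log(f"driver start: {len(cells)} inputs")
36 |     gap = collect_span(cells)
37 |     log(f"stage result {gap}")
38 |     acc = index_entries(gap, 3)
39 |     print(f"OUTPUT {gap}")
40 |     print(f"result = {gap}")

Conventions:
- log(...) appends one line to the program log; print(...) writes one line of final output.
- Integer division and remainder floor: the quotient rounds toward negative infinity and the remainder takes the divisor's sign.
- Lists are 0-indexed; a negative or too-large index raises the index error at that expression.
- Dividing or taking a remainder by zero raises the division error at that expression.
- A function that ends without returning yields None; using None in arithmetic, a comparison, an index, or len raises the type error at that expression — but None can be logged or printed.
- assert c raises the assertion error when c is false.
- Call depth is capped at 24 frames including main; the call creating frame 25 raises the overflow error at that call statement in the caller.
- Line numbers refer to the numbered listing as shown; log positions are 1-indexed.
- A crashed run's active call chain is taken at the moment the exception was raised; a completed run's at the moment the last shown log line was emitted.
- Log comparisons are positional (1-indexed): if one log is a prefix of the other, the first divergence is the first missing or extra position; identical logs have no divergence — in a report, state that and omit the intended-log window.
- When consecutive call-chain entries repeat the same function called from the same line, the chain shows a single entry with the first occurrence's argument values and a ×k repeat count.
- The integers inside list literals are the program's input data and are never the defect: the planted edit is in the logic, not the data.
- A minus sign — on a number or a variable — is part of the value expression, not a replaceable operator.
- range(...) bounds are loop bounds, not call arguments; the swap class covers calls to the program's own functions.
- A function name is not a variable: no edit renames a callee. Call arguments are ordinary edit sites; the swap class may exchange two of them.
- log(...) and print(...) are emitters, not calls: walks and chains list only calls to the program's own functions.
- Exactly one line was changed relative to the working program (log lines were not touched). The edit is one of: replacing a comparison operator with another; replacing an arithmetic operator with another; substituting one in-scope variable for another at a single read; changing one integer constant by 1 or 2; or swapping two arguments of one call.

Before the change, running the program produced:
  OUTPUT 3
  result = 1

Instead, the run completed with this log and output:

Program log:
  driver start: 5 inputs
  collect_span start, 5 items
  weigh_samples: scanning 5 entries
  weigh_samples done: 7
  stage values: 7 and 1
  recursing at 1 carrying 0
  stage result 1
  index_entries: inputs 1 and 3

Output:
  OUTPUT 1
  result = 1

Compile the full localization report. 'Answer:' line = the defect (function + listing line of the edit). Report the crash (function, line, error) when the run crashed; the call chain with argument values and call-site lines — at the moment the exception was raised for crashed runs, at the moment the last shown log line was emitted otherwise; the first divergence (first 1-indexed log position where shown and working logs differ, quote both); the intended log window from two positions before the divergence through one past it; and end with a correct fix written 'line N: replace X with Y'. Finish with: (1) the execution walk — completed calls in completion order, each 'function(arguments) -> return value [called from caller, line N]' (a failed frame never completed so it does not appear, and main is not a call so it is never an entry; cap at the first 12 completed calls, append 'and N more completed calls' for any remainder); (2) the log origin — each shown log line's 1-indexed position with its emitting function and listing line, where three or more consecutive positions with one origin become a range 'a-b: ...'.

Answer: the defect is in main at line 39.
Key observation: Nothing in the log betrays the bug — only the output does.
Call chain: main -> index_entries(1, 3) (called at line 38).
First divergence: there is none — every log position agrees.
Execution walk:
  weigh_samples([1, 7, -3, 2, -2]) -> 7  [called from collect_span, line 18]
  derive_floor(0, 1) -> 1  [called from derive_floor, line 5]
  derive_floor(1, 0) -> 1  [called from collect_span, line 21]
  collect_span([1, 7, -3, 2, -2]) -> 1  [called from main, line 36]
  index_entries(1, 3) -> 3  [called from main, line 38]
Log line origins:
  1: logged in main at line 35
  2: logged in collect_span at line 17
  3: logged in weigh_samples at line 8
  4: logged in weigh_samples at line 13
  5: logged in collect_span at line 20
  6: logged in derive_floor at line 4
  7: logged in main at line 37
  8: logged in index_entries at line 24
A correct fix: line 39: replace `gap` with `acc`.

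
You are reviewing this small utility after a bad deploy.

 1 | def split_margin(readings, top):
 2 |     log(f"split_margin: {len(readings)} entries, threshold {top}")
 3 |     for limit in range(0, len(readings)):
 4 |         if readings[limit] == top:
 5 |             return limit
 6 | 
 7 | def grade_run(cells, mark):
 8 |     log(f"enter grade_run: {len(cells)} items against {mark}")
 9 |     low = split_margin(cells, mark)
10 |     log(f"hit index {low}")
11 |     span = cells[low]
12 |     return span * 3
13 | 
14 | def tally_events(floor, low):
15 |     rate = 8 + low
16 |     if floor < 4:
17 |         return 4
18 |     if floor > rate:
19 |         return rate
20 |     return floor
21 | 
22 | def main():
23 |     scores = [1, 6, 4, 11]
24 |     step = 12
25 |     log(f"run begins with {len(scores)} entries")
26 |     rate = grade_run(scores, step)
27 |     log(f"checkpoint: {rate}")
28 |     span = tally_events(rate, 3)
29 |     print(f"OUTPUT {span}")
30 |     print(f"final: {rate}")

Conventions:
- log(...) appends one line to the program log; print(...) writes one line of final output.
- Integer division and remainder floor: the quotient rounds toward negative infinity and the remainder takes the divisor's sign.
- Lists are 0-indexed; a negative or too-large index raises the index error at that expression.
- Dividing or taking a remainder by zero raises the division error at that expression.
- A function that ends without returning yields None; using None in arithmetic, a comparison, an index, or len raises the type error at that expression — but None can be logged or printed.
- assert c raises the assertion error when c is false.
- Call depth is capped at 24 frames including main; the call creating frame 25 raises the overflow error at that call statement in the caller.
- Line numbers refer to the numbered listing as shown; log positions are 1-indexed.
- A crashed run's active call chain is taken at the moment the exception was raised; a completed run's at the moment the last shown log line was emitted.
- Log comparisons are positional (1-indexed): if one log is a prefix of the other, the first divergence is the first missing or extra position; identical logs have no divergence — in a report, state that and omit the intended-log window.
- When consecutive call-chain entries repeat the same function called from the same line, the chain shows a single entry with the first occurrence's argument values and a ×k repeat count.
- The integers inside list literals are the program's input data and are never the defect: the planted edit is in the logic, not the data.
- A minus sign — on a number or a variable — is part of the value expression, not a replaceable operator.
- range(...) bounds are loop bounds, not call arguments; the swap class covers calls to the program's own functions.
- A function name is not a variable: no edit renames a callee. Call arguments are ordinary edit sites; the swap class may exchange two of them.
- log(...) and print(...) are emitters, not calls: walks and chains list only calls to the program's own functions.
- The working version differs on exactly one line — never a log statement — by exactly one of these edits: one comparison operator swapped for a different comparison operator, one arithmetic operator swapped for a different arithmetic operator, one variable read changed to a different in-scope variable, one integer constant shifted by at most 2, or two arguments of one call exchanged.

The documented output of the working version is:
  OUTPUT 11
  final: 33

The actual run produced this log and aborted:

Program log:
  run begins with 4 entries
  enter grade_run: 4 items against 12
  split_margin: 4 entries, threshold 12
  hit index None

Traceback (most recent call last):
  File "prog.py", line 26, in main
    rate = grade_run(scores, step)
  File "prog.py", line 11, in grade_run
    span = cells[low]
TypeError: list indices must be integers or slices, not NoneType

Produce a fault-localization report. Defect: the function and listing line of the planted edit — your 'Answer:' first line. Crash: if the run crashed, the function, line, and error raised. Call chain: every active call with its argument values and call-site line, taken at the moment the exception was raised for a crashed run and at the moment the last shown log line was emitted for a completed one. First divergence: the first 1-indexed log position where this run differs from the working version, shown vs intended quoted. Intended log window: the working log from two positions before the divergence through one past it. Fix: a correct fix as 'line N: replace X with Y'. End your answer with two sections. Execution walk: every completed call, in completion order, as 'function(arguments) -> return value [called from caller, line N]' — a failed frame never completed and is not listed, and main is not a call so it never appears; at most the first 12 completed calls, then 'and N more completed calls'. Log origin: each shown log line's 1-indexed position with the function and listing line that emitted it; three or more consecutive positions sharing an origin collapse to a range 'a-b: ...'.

Answer: the defect is in main at line 24.
Key fact: The earliest visible damage is log position 2 — 'enter grade_run: 4 items against 12' rather than the intended 'enter grade_run: 4 items against 11'.
Crash: grade_run, line 11, TypeError.
Call chain: main -> grade_run([1, 6, 4, 11], 12) (called at line 26).
First divergence: position 2 — shown 'enter grade_run: 4 items against 12', intended 'enter grade_run: 4 items against 11'.
Intended log window:
  1: run begins with 4 entries
  2: enter grade_run: 4 items against 11
  3: split_margin: 4 entries, threshold 11
Execution walk:
  split_margin([1, 6, 4, 11], 12) -> None  [called from grade_run, line 9]
Log origins:
  1 — main, line 25
  2 — grade_run, line 8
  3 — split_margin, line 2
  4 — grade_run, line 10
A correct fix: line 24: replace `12` with `11`.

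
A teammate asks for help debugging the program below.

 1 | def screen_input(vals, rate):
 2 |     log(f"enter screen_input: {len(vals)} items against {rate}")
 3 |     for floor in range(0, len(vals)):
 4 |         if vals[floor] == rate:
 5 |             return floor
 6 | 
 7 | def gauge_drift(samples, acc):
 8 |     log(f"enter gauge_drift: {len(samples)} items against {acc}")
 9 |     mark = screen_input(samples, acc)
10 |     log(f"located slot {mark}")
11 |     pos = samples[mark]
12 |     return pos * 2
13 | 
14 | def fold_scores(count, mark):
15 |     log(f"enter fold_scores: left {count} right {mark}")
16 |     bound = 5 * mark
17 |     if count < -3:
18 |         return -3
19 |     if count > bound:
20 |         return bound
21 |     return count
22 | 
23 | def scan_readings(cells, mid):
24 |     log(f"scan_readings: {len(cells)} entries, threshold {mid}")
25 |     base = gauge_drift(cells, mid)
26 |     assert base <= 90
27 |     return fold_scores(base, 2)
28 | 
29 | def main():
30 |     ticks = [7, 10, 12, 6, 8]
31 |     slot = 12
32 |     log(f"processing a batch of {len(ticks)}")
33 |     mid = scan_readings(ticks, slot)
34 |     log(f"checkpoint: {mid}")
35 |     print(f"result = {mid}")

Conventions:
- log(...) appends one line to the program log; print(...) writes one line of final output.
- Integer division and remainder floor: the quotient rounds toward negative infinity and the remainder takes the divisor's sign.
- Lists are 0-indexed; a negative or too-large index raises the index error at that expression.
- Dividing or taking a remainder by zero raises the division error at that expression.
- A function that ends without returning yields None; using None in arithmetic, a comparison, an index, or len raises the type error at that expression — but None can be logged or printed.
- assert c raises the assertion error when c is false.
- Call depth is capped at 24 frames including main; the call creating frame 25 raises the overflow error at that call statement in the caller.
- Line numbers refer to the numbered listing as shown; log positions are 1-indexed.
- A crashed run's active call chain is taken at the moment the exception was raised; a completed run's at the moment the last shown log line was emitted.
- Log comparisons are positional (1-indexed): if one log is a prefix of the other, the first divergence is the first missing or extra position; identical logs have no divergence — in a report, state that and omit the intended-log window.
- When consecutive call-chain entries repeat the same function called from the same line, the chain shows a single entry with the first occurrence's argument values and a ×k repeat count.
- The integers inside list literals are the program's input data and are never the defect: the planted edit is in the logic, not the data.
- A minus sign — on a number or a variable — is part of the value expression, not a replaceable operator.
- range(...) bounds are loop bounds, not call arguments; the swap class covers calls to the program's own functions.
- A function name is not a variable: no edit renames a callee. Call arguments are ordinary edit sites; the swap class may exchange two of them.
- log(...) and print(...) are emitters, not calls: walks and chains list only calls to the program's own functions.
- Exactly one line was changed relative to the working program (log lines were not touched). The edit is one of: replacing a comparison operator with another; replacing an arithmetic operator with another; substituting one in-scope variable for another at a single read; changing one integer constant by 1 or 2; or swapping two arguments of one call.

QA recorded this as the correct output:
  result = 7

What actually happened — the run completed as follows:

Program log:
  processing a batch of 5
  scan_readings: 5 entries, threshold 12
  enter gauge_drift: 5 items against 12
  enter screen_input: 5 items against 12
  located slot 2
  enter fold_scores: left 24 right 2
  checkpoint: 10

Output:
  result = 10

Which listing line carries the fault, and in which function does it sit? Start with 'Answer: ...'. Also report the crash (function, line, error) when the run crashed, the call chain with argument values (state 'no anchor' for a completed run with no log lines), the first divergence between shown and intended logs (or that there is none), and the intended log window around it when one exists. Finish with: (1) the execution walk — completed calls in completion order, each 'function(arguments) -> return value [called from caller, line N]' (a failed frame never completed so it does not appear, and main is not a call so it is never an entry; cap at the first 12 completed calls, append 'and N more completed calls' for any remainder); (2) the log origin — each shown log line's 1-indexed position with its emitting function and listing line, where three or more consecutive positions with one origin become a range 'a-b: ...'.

Answer: the defect is in fold_scores at line 16.
Key fact: The earliest visible damage is log position 7 — 'checkpoint: 10' rather than the intended 'checkpoint: 7'.
Call chain: main.
First divergence: position 7 — shown 'checkpoint: 10', intended 'checkpoint: 7'.
Intended log window:
  5: located slot 2
  6: enter fold_scores: left 24 right 2
  7: checkpoint: 7
Execution walk:
  screen_input([7, 10, 12, 6, 8], 12) -> 2  [called from gauge_drift, line 9]
  gauge_drift([7, 10, 12, 6, 8], 12) -> 24  [called from scan_readings, line 25]
  fold_scores(24, 2) -> 10  [called from scan_readings, line 27]
  scan_readings([7, 10, 12, 6, 8], 12) -> 10  [called from main, line 33]
Log origins:
  1: from main, line 32
  2: from scan_readings, line 24
  3: from gauge_drift, line 8
  4: from screen_input, line 2
  5: from gauge_drift, line 10
  6: from fold_scores, line 15
  7: from main, line 34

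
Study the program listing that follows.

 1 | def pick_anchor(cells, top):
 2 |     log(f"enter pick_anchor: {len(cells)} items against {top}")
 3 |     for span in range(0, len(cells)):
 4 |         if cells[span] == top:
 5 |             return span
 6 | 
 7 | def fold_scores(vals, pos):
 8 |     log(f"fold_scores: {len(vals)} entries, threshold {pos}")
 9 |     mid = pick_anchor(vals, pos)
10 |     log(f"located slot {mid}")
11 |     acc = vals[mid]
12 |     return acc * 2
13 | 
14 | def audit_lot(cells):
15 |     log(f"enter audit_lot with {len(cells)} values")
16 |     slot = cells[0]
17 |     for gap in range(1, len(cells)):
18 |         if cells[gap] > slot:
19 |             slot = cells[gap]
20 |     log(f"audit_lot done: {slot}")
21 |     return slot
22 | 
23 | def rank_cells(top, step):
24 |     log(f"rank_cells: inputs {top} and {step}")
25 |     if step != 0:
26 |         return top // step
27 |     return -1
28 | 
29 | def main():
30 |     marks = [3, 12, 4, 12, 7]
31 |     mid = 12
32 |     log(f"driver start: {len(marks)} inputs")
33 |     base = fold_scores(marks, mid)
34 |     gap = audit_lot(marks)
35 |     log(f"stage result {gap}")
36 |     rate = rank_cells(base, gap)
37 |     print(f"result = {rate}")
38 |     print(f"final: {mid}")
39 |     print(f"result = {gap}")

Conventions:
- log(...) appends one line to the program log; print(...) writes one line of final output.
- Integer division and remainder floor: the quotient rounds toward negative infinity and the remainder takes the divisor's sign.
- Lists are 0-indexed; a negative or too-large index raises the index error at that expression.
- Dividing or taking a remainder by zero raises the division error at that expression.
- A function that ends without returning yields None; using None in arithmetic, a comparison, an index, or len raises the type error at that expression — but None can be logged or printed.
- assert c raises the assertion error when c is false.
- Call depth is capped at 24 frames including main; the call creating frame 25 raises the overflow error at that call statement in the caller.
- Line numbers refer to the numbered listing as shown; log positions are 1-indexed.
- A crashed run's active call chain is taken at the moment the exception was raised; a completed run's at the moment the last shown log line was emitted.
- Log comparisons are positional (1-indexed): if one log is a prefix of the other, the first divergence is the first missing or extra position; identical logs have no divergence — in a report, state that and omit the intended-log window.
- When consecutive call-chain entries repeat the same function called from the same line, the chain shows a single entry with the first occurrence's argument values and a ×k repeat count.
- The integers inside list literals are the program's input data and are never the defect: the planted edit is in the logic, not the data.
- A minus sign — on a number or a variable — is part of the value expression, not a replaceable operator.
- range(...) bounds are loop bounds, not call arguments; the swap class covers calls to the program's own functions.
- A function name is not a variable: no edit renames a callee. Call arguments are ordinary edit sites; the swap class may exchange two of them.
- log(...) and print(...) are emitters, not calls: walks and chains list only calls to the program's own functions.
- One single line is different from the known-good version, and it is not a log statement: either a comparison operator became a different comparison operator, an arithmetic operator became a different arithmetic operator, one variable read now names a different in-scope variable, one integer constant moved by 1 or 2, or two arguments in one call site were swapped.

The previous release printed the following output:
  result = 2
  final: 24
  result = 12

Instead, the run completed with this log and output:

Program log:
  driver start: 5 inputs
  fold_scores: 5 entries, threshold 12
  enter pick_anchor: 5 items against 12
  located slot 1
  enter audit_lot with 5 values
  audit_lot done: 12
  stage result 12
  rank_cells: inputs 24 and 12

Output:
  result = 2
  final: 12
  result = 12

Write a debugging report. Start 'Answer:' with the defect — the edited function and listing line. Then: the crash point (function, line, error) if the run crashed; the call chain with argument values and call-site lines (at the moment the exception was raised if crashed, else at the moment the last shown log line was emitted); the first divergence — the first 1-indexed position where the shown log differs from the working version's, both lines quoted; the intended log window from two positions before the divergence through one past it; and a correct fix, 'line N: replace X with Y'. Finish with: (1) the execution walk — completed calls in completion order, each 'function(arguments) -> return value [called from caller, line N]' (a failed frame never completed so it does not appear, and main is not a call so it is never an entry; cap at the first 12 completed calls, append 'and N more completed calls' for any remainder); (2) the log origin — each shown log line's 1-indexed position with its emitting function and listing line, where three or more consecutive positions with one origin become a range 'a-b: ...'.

Answer: the defect is in main at line 38.
Key fact: Log streams are identical — the defect surfaces only in the printed output.
Call chain: main -> rank_cells(24, 12) (called at line 36).
First divergence: none (the log streams are identical).
Execution walk:
  pick_anchor([3, 12, 4, 12, 7], 12) -> 1  [called from fold_scores, line 9]
  fold_scores([3, 12, 4, 12, 7], 12) -> 24  [called from main, line 33]
  audit_lot([3, 12, 4, 12, 7]) -> 12  [called from main, line 34]
  rank_cells(24, 12) -> 2  [called from main, line 36]
Log line origins:
  1: from main, line 32
  2: from fold_scores, line 8
  3: from pick_anchor, line 2
  4: from fold_scores, line 10
  5: from audit_lot, line 15
  6: from audit_lot, line 20
  7: from main, line 35
  8: from rank_cells, line 24
A correct fix: line 38: replace `mid` with `base`.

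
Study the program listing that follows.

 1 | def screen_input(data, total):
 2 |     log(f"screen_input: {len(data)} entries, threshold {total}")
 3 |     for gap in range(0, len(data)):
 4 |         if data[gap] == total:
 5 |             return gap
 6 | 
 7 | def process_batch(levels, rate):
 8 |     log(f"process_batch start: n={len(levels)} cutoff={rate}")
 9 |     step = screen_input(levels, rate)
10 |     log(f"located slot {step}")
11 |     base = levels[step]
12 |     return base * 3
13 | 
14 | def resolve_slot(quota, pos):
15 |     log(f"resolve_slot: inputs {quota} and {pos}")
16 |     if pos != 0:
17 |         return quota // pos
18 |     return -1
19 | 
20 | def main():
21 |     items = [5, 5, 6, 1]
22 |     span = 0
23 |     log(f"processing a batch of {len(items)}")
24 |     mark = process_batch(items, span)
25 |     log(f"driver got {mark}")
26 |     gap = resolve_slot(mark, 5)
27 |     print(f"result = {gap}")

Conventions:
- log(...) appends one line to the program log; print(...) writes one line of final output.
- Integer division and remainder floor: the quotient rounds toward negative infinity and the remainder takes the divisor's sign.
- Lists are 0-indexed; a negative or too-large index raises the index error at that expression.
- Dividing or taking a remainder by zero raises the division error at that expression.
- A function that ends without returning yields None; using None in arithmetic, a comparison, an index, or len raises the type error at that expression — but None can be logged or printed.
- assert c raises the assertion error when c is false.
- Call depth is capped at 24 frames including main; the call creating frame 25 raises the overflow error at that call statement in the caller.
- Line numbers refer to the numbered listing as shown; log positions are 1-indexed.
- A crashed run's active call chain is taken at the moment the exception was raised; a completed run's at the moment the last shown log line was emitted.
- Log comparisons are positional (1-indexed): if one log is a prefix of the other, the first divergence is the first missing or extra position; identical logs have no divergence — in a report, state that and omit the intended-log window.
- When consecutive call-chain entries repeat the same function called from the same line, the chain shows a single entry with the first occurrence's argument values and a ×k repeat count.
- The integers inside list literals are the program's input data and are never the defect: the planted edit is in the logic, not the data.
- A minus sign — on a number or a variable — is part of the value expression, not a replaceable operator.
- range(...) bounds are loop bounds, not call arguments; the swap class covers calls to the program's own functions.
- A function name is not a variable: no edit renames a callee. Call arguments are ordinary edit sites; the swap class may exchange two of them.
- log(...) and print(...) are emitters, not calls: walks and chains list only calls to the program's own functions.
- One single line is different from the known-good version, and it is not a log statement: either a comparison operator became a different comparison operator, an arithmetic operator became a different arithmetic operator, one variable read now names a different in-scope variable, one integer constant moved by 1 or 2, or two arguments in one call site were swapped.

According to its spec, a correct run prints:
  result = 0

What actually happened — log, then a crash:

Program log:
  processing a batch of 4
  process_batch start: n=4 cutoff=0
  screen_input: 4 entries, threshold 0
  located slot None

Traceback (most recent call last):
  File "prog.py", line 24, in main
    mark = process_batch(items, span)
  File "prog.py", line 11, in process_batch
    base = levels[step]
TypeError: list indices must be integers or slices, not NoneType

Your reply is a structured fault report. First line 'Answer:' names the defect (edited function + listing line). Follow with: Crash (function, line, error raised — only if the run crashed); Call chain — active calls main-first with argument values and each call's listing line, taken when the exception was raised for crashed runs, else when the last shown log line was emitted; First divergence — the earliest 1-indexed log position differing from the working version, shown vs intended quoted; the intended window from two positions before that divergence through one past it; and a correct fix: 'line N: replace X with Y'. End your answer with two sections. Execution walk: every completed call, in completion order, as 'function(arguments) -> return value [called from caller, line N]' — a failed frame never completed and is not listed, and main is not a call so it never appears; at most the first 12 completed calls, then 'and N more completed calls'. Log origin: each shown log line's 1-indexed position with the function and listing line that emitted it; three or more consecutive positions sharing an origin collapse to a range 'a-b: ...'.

Answer: the defect is in main at line 22.
The tell: Log line 2 is where behavior first shows: 'process_batch start: n=4 cutoff=0' appears instead of 'process_batch start: n=4 cutoff=1'.
Crash: process_batch, line 11, TypeError.
Call chain: main -> process_batch([5, 5, 6, 1], 0) (called at line 24).
First divergence: position 2 — the shown line 'process_batch start: n=4 cutoff=0' should read 'process_batch start: n=4 cutoff=1'.
Intended log window:
  1: processing a batch of 4
  2: process_batch start: n=4 cutoff=1
  3: screen_input: 4 entries, threshold 1
Execution walk:
  screen_input([5, 5, 6, 1], 0) -> None  [called from process_batch, line 9]
Origin of each log line:
  1: logged in main at line 23
  2: logged in process_batch at line 8
  3: logged in screen_input at line 2
  4: logged in process_batch at line 10
A correct fix: line 22: replace `0` with `1`.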